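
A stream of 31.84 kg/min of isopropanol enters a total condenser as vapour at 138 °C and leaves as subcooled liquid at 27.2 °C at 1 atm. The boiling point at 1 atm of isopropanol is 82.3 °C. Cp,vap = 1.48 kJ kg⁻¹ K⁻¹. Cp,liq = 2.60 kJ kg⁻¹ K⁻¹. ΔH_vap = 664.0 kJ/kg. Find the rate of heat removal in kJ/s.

Q_c = 472 kJ/s

vapour 138→82.3 °C: -82.436 kJ/kg
condensation at 82.3 °C: -664 kJ/kg
liquid 82.3→27.2 °C: -143.26 kJ/kg
Δh = -82.436 + -664 + -143.26 = -889.7 kJ/kg
Q = ṁ·Δh = 31.84 kg/min × -889.7 kJ/kg = -28328 kJ/min
|Q| = 472.13 kW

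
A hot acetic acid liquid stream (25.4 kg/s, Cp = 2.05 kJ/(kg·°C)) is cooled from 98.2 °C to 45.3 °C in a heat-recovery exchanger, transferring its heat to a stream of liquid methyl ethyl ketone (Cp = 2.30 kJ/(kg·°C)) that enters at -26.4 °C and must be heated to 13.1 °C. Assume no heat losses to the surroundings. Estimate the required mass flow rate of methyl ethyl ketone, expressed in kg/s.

ṁ_c = 30.3 kg/s

Heat released by hot stream: Q = 25.4 × 2.05 × (98.2 − 45.3) = 2754.5 kJ/s
Energy balance on cold side (adiabatic exchanger): Q = ṁ_c·Cp_c·(T_c,out − T_c,in)
ṁ_c = 2754.5 / [2.30 × (13.1 − -26.4)] = 30.319 kg/s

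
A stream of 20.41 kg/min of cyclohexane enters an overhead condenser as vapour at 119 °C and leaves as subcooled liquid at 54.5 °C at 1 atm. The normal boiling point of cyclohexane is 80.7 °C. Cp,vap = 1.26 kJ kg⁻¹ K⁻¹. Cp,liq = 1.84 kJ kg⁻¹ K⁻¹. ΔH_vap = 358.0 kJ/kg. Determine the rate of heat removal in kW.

vapour 119→80.7 °C: -48.258 kJ/kg
condensation at 80.7 °C: -358 kJ/kg
liquid 80.7→54.5 °C: -48.208 kJ/kg
Δh = -48.258 + -358 + -48.208 = -454.47 kJ/kg
Q = ṁ·Δh = 20.41 kg/min × -454.47 kJ/kg = -9275.7 kJ/min
|Q| = 154.59 kW

Q_c = 155 kW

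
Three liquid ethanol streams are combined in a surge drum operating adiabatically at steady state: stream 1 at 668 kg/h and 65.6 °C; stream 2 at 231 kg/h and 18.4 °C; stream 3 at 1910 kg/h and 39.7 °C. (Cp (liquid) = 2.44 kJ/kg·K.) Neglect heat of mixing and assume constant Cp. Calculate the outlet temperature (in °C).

No heat crosses the boundary, so H_out = H_in.
T_out = Σ ṁᵢCp,ᵢTᵢ / Σ ṁᵢCp,ᵢ
      = 302310 / 6854 = 44.108 °C

T_out = 44.1 °C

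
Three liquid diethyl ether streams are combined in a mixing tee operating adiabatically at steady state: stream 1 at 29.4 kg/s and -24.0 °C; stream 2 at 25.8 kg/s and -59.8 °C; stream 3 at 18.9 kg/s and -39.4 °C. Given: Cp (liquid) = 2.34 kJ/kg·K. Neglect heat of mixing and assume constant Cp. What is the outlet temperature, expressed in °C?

T_out = -40.4 °C

No heat crosses the boundary, so H_out = H_in.
Σ ṁᵢCp,ᵢTᵢ = 29.4×2.34×-24.0 + 25.8×2.34×-59.8 + 18.9×2.34×-39.4 = -7003.9
Σ ṁᵢCp,ᵢ = 29.4×2.34 + 25.8×2.34 + 18.9×2.34 = 173.39
T_out = -7003.9 / 173.39 = -40.393 °C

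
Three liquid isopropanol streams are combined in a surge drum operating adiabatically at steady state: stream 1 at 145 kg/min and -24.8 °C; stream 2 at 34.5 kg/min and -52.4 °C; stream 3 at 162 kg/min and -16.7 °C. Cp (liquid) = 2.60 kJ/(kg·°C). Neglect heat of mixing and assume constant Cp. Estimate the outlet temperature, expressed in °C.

T_out = -23.7 °C

No heat crosses the boundary, so H_out = H_in.
T_out = Σ ṁᵢCp,ᵢTᵢ / Σ ṁᵢCp,ᵢ
      = -21084 / 887.9 = -23.746 °C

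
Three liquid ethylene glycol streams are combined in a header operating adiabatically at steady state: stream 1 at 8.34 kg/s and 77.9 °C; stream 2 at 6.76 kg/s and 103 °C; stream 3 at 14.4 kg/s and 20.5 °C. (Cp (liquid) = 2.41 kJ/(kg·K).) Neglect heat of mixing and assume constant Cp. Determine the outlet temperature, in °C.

T_out = 55.6 °C

No heat crosses the boundary, so H_out = H_in.
T_out = Σ ṁᵢCp,ᵢTᵢ / Σ ṁᵢCp,ᵢ
      = 3955.2 / 71.095 = 55.633 °C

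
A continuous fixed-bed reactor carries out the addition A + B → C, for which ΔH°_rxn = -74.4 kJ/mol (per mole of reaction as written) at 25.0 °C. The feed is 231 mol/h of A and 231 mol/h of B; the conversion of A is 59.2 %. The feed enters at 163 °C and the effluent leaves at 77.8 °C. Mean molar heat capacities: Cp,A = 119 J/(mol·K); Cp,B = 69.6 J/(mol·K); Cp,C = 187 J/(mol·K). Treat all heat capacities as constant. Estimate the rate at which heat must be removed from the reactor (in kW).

Q_out = 3.86 kW

Extent of reaction ξ = 0.592 × 231 = 136.75 mol/h
Reaction term: ξ·ΔH°_rxn = 136.75 × -74.4 = -10174 kJ/h
Sensible, feed 163→25 °C: -6012.2 kJ/h
Outlet flows (mol/h): A 94.248, B 94.248, C 136.75
Sensible, products 25→77.8 °C: 2288.8 kJ/h
Q = ΔH = -13898 kJ/h = -3.8605 kW
Heat removed = 3.8605 kW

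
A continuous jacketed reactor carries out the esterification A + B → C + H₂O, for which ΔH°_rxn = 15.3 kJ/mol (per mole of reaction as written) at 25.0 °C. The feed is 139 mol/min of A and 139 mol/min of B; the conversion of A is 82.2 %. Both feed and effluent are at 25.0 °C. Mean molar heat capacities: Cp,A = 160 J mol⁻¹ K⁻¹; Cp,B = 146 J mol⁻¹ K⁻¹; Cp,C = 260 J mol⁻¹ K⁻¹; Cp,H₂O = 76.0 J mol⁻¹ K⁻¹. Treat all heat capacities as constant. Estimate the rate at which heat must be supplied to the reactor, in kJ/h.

Q_in = 105000 kJ/h

Extent of reaction ξ = 0.822 × 139 = 114.26 mol/min
Reaction term: ξ·ΔH°_rxn = 114.26 × 15.3 = 1748.1 kJ/min
Q = ΔH = 1748.1 kJ/min = 29.136 kW
Heat supplied = 104890 kJ/h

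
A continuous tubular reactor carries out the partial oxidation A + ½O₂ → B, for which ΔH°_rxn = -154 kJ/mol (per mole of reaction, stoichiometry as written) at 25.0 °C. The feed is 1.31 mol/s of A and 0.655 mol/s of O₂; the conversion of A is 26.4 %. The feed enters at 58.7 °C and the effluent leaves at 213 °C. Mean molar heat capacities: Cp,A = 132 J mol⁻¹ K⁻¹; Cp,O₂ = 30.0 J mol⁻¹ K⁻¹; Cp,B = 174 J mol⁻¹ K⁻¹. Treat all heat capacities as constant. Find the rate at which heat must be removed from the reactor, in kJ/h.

Extent of reaction ξ = 0.264 × 1.31 = 0.34584 mol/s
Reaction term: ξ·ΔH°_rxn = 0.34584 × -154 = -53.259 kJ/s
Sensible, feed 58.7→25 °C: -6.4896 kJ/s
Outlet flows (mol/s): A 0.96416, O₂ 0.48208, B 0.34584
Sensible, products 25→213 °C: 37.959 kJ/s
Q = ΔH = -21.79 kJ/s = -21.79 kW
Heat removed = 78445 kJ/h

Q_out = 78400 kJ/h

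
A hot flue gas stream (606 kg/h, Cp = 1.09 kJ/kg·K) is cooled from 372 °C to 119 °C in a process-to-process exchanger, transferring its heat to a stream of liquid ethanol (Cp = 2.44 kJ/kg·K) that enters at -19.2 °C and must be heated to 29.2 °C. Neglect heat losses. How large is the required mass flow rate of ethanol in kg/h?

Heat released by hot stream: Q = 606 × 1.09 × (372 − 119) = 167120 kJ/h
Energy balance on cold side (adiabatic exchanger): Q = ṁ_c·Cp_c·(T_c,out − T_c,in)
ṁ_c = 167120 / [2.44 × (29.2 − -19.2)] = 1415.1 kg/h

ṁ_c = 1420 kg/h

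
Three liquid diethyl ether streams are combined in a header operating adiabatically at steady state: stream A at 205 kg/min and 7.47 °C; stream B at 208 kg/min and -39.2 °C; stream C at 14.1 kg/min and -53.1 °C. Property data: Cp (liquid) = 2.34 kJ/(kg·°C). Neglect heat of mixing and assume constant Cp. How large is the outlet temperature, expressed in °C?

T_out = -17.3 °C

No heat crosses the boundary, so H_out = H_in.
Σ ṁᵢCp,ᵢTᵢ = 205×2.34×7.47 + 208×2.34×-39.2 + 14.1×2.34×-53.1 = -17248
Σ ṁᵢCp,ᵢ = 205×2.34 + 208×2.34 + 14.1×2.34 = 999.41
T_out = -17248 / 999.41 = -17.258 °C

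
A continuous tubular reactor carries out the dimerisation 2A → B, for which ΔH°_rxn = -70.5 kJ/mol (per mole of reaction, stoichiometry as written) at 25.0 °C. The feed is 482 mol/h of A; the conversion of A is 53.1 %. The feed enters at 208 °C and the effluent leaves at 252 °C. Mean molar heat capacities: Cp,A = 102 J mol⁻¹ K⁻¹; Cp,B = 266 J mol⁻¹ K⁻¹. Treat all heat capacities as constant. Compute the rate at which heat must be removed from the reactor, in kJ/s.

Extent of reaction ξ = 0.531 × 482 / 2 = 127.97 mol/h
Reaction term: ξ·ΔH°_rxn = 127.97 × -70.5 = -9022 kJ/h
Sensible, feed 208→25 °C: -8997 kJ/h
Outlet flows (mol/h): A 226.06, B 127.97
Sensible, products 25→252 °C: 12961 kJ/h
Q = ΔH = -5057.7 kJ/h = -1.4049 kW
Heat removed = 1.4049 kJ/s

Q_out = 1.40 kJ/s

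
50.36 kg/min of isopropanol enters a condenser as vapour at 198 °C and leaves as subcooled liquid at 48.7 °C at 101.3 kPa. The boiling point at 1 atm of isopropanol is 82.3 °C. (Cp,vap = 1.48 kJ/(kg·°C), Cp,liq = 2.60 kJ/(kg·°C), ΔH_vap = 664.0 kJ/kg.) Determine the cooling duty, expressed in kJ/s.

Q_c = 774 kJ/s

vapour 198→82.3 °C: -171.24 kJ/kg
condensation at 82.3 °C: -664 kJ/kg
liquid 82.3→48.7 °C: -87.36 kJ/kg
Δh = -171.24 + -664 + -87.36 = -922.6 kJ/kg
Q = ṁ·Δh = 50.36 kg/min × -922.6 kJ/kg = -46462 kJ/min
|Q| = 774.37 kW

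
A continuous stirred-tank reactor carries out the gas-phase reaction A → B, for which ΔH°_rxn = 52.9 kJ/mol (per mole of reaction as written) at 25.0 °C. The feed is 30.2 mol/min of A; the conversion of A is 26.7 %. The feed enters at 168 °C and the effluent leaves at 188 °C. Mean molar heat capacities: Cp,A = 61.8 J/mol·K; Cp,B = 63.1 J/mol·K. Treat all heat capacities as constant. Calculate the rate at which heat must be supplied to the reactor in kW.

Q_in = 7.76 kW

Extent of reaction ξ = 0.267 × 30.2 = 8.0634 mol/min
Reaction term: ξ·ΔH°_rxn = 8.0634 × 52.9 = 426.55 kJ/min
Sensible, feed 168→25 °C: -266.89 kJ/min
Outlet flows (mol/min): A 22.137, B 8.0634
Sensible, products 25→188 °C: 305.93 kJ/min
Q = ΔH = 465.59 kJ/min = 7.7598 kW
Heat supplied = 7.7598 kW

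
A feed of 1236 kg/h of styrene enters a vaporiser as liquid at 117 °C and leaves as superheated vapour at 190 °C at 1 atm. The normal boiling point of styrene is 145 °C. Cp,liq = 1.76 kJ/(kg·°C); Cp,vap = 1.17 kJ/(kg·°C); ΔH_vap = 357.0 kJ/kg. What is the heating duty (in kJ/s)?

Q = 158 kJ/s

liquid 117→145 °C: 49.28 kJ/kg
vaporisation at 145 °C: 357 kJ/kg
vapour 145→190 °C: 52.65 kJ/kg
Δh = 49.28 + 357 + 52.65 = 458.93 kJ/kg
Q = ṁ·Δh = 1236 kg/h × 458.93 kJ/kg = 567240 kJ/h
|Q| = 157.57 kW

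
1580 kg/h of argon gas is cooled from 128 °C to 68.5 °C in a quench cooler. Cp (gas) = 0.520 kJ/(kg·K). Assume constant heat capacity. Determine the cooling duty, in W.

Q_c = 13600 W

Q = ṁ·Cp·ΔT = 1580 × 0.520 × (68.5 − 128) = -48885 kJ/h
Converting: 48885 / 3600 s = 13.579 kW
Cooling duty = 13579 W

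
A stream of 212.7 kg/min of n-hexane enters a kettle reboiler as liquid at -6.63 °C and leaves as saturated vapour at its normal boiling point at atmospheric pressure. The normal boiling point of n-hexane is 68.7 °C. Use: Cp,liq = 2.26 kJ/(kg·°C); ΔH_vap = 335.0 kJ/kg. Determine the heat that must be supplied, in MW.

liquid -6.63→68.7 °C: 170.25 kJ/kg
vaporisation at 68.7 °C: 335 kJ/kg
Δh = 170.25 + 335 = 505.25 kJ/kg
Q = ṁ·Δh = 212.7 kg/min × 505.25 kJ/kg = 107470 kJ/min
|Q| = 1791.1 kW = 1.7911 MW

Q = 1.79 MW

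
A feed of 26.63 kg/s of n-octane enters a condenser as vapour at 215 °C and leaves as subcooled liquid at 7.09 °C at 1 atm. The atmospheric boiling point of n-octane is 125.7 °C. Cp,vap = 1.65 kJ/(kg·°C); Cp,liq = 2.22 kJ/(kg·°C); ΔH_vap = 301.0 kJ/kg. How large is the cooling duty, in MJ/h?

Q_c = 68200 MJ/h

vapour 215→125.7 °C: -147.34 kJ/kg
condensation at 125.7 °C: -301 kJ/kg
liquid 125.7→7.09 °C: -263.31 kJ/kg
Δh = -147.34 + -301 + -263.31 = -711.66 kJ/kg
Q = ṁ·Δh = 26.63 kg/s × -711.66 kJ/kg = -18951 kJ/s
|Q| = 18951 kW = 68225 MJ/h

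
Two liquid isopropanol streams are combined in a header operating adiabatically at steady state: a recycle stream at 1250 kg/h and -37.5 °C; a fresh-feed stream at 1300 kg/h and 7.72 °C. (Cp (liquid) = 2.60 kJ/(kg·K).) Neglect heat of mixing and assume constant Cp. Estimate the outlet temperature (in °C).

T_out = -14.4 °C

No heat crosses the boundary, so H_out = H_in.
T_out = Σ ṁᵢCp,ᵢTᵢ / Σ ṁᵢCp,ᵢ
      = -95781 / 6630 = -14.447 °C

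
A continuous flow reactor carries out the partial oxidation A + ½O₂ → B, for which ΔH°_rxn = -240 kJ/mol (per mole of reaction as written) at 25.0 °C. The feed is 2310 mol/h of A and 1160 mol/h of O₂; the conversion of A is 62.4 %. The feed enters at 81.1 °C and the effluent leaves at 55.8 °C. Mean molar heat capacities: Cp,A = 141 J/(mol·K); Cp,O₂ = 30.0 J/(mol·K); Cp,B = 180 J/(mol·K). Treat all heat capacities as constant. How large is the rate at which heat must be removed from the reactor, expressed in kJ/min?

Q_out = 5900 kJ/min

Extent of reaction ξ = 0.624 × 2310 = 1441.4 mol/h
Reaction term: ξ·ΔH°_rxn = 1441.4 × -240 = -345950 kJ/h
Sensible, feed 81.1→25 °C: -20225 kJ/h
Outlet flows (mol/h): A 868.56, O₂ 439.28, B 1441.4
Sensible, products 25→55.8 °C: 12169 kJ/h
Q = ΔH = -354000 kJ/h = -98.334 kW
Heat removed = 5900 kJ/min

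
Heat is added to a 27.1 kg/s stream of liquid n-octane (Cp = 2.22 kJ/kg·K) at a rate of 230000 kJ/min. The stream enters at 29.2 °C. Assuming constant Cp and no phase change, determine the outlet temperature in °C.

Q = 230000 kJ/min = 3833.3 kJ/s
ΔT = Q/(ṁ·Cp) = 3833.3/(27.1×2.22) = 63.717 K
T_out = 29.2 + 63.717 = 92.917 °C

T_out = 92.9 °C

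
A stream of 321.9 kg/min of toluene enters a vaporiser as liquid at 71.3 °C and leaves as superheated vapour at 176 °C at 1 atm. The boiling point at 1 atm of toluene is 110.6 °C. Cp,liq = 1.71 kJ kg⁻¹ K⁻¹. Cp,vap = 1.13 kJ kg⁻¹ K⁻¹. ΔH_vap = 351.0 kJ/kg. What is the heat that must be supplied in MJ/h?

liquid 71.3→110.6 °C: 67.203 kJ/kg
vaporisation at 110.6 °C: 351 kJ/kg
vapour 110.6→176 °C: 73.902 kJ/kg
Δh = 67.203 + 351 + 73.902 = 492.11 kJ/kg
Q = ṁ·Δh = 321.9 kg/min × 492.11 kJ/kg = 158410 kJ/min
|Q| = 2640.1 kW = 9504.5 MJ/h

Q = 9500 MJ/h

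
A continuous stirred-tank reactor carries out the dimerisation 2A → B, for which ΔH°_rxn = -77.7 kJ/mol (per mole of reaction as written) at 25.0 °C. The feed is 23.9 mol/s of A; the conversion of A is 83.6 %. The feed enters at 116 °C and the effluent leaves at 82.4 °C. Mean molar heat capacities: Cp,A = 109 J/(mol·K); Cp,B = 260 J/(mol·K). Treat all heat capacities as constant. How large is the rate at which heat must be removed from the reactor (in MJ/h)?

Extent of reaction ξ = 0.836 × 23.9 / 2 = 9.9902 mol/s
Reaction term: ξ·ΔH°_rxn = 9.9902 × -77.7 = -776.24 kJ/s
Sensible, feed 116→25 °C: -237.06 kJ/s
Outlet flows (mol/s): A 3.9196, B 9.9902
Sensible, products 25→82.4 °C: 173.62 kJ/s
Q = ΔH = -839.69 kJ/s = -839.69 kW
Heat removed = 3022.9 MJ/h

Q_out = 3020 MJ/h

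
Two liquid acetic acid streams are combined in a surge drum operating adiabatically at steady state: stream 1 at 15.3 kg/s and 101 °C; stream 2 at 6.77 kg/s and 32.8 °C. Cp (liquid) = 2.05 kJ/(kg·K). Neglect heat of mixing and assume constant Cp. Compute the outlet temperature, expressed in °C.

Energy balance with Q = 0: Σ ṁᵢCp,ᵢ(T_out − Tᵢ) = 0
T_out = Σ ṁᵢCp,ᵢTᵢ / Σ ṁᵢCp,ᵢ
      = 3623.1 / 45.243 = 80.08 °C

T_out = 80.1 °C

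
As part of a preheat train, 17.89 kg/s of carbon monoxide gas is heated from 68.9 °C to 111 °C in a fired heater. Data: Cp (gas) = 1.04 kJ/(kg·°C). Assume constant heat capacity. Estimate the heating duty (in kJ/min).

Q = ṁ·Cp·ΔT = 17.89 × 1.04 × (111 − 68.9) = 783.3 kJ/s
Heating duty = 46998 kJ/min

Q = 47000 kJ/min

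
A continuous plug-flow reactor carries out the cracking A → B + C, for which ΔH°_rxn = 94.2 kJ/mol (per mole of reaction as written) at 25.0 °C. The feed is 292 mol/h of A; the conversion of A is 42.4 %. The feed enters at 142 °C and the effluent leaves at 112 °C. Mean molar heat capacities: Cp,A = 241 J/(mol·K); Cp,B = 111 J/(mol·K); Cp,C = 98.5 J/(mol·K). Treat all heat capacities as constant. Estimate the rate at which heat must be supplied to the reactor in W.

Extent of reaction ξ = 0.424 × 292 = 123.81 mol/h
Reaction term: ξ·ΔH°_rxn = 123.81 × 94.2 = 11663 kJ/h
Sensible, feed 142→25 °C: -8233.5 kJ/h
Outlet flows (mol/h): A 168.19, B 123.81, C 123.81
Sensible, products 25→112 °C: 5783.1 kJ/h
Q = ΔH = 9212.3 kJ/h = 2.559 kW
Heat supplied = 2559 W

Q_in = 2560 W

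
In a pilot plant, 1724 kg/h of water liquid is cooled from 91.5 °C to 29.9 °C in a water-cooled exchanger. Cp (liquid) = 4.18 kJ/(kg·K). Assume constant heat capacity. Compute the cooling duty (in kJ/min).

Q = ṁ·Cp·ΔT = 1724 × 4.18 × (29.9 − 91.5) = -443910 kJ/h
Converting: 443910 / 3600 s = 123.31 kW
Cooling duty = 7398.5 kJ/min

Q_c = 7400 kJ/min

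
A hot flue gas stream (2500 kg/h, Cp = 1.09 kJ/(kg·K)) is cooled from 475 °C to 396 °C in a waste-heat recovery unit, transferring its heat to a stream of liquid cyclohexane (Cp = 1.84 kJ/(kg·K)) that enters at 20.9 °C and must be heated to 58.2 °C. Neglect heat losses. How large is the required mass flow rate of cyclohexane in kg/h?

Heat released by hot stream: Q = 2500 × 1.09 × (475 − 396) = 215280 kJ/h
Energy balance on cold side (adiabatic exchanger): Q = ṁ_c·Cp_c·(T_c,out − T_c,in)
ṁ_c = 215280 / [1.84 × (58.2 − 20.9)] = 3136.7 kg/h

ṁ_c = 3140 kg/h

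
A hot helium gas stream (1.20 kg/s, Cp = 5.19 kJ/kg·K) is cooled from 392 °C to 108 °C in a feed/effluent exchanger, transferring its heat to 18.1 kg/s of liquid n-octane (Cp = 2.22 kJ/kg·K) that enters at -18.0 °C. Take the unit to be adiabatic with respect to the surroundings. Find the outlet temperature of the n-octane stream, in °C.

T_c,out = 26.0 °C

Heat released by hot stream: Q = 1.20 × 5.19 × (392 − 108) = 1768.8 kJ/s
Energy balance on cold side (adiabatic exchanger): Q = ṁ_c·Cp_c·(T_c,out − T_c,in)
T_c,out = -18.0 + 1768.8/(18.1 × 2.22) = 26.019 °C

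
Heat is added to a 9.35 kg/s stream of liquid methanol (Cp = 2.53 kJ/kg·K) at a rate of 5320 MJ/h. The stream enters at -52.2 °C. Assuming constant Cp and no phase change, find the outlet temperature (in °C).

T_out = 10.3 °C

Q = 5320 MJ/h = 1477.8 kJ/s
ΔT = Q/(ṁ·Cp) = 1477.8/(9.35×2.53) = 62.471 K
T_out = -52.2 + 62.471 = 10.271 °C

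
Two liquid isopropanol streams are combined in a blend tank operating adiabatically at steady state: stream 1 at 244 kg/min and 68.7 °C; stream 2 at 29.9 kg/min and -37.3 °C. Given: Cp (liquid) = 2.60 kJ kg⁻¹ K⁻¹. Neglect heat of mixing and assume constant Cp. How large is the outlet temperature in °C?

T_out = 57.1 °C

Adiabatic, steady state ⇒ Σ ṁᵢCp,ᵢ(T_out − Tᵢ) = 0
T_out = Σ ṁᵢCp,ᵢTᵢ / Σ ṁᵢCp,ᵢ
      = 40684 / 712.14 = 57.129 °C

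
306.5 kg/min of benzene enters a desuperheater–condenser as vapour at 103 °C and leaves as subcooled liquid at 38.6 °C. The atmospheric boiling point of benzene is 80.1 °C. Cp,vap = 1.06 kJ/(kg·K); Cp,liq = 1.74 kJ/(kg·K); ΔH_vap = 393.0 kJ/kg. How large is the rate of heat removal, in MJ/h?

Q_c = 9000 MJ/h

vapour 103→80.1 °C: -24.274 kJ/kg
condensation at 80.1 °C: -393 kJ/kg
liquid 80.1→38.6 °C: -72.21 kJ/kg
Δh = -24.274 + -393 + -72.21 = -489.48 kJ/kg
Q = ṁ·Δh = 306.5 kg/min × -489.48 kJ/kg = -150030 kJ/min
|Q| = 2500.4 kW = 9001.6 MJ/h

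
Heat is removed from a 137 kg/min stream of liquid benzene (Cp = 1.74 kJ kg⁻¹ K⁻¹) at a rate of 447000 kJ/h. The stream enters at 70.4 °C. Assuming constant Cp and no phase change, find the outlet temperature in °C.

Q = 447000 kJ/h = 7450 kJ/min
ΔT = Q/(ṁ·Cp) = 7450/(137×1.74) = 31.253 K
T_out = 70.4 − 31.253 = 39.147 °C

T_out = 39.1 °C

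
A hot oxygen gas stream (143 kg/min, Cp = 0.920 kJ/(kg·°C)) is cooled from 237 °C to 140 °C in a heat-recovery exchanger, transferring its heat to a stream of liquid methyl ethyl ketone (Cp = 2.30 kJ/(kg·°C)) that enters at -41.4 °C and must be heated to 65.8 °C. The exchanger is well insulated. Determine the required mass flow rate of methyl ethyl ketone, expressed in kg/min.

ṁ_c = 51.8 kg/min

Heat released by hot stream: Q = 143 × 0.920 × (237 − 140) = 12761 kJ/min
Energy balance on cold side (adiabatic exchanger): Q = ṁ_c·Cp_c·(T_c,out − T_c,in)
ṁ_c = 12761 / [2.30 × (65.8 − -41.4)] = 51.757 kg/min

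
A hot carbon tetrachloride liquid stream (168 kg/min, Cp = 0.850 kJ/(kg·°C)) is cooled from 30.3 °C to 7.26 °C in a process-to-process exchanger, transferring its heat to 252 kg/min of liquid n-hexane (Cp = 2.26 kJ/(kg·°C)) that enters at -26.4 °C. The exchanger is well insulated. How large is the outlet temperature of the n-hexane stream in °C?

Heat released by hot stream: Q = 168 × 0.850 × (30.3 − 7.26) = 3290.1 kJ/min
Energy balance on cold side (adiabatic exchanger): Q = ṁ_c·Cp_c·(T_c,out − T_c,in)
T_c,out = -26.4 + 3290.1/(252 × 2.26) = -20.623 °C

T_c,out = -20.6 °C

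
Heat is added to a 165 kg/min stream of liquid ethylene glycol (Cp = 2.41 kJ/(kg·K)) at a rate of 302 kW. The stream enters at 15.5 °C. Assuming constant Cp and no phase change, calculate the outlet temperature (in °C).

Q = 302 kW = 18120 kJ/min
ΔT = Q/(ṁ·Cp) = 18120/(165×2.41) = 45.568 K
T_out = 15.5 + 45.568 = 61.068 °C

T_out = 61.1 °C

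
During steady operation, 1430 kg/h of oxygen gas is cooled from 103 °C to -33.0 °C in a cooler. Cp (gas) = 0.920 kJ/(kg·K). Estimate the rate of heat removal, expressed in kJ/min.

Q = ṁ·Cp·ΔT = 1430 × 0.920 × (-33.0 − 103) = -178920 kJ/h
Converting: 178920 / 3600 s = 49.7 kW
Cooling duty = 2982 kJ/min

Q_c = 2980 kJ/min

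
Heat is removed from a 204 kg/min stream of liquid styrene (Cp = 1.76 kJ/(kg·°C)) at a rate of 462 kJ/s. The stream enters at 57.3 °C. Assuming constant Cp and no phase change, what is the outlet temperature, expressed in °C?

T_out = -19.9 °C

Q = 462 kJ/s = 27720 kJ/min
ΔT = Q/(ṁ·Cp) = 27720/(204×1.76) = 77.206 K
T_out = 57.3 − 77.206 = -19.906 °C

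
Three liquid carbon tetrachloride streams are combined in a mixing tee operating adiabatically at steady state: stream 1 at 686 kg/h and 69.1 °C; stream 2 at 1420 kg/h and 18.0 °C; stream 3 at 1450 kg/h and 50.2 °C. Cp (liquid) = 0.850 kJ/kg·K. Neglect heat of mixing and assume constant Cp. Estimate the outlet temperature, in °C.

No heat crosses the boundary, so H_out = H_in.
Σ ṁᵢCp,ᵢTᵢ = 686×0.850×69.1 + 1420×0.850×18.0 + 1450×0.850×50.2 = 123890
Σ ṁᵢCp,ᵢ = 686×0.850 + 1420×0.850 + 1450×0.850 = 3022.6
T_out = 123890 / 3022.6 = 40.988 °C

T_out = 41.0 °C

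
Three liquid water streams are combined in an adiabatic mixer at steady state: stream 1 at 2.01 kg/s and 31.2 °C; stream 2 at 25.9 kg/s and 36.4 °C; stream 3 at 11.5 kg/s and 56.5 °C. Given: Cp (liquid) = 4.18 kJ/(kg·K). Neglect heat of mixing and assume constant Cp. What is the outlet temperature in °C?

T_out = 42.0 °C

No heat crosses the boundary, so H_out = H_in.
Σ ṁᵢCp,ᵢTᵢ = 2.01×4.18×31.2 + 25.9×4.18×36.4 + 11.5×4.18×56.5 = 6918.8
Σ ṁᵢCp,ᵢ = 2.01×4.18 + 25.9×4.18 + 11.5×4.18 = 164.73
T_out = 6918.8 / 164.73 = 42 °C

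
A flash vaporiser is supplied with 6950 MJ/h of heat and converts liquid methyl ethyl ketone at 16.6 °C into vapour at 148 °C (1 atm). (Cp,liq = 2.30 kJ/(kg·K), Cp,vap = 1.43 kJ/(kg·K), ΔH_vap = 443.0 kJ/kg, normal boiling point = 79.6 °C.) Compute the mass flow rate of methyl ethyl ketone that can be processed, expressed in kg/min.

Δh = 2.30×(79.6−16.6) + 443.0 + 1.43×(148−79.6) = 685.71 kJ/kg
Q = 6950 MJ/h = 1930.6 kJ/s = 115830 kJ/min
ṁ = Q/Δh = 115830 / 685.71 = 168.92 kg/min

ṁ = 169 kg/min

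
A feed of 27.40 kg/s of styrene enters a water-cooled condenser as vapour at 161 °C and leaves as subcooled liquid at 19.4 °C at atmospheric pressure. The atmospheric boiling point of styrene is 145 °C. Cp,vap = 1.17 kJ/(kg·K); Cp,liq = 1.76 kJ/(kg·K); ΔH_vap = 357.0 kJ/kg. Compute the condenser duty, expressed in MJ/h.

Q_c = 58900 MJ/h

vapour 161→145 °C: -18.72 kJ/kg
condensation at 145 °C: -357 kJ/kg
liquid 145→19.4 °C: -221.06 kJ/kg
Δh = -18.72 + -357 + -221.06 = -596.78 kJ/kg
Q = ṁ·Δh = 27.40 kg/s × -596.78 kJ/kg = -16352 kJ/s
|Q| = 16352 kW = 58866 MJ/h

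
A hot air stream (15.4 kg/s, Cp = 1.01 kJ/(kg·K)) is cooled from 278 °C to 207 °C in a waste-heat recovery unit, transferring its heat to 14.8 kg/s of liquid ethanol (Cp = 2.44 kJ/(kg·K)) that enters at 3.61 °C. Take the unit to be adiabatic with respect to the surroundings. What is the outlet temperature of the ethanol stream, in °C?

Heat released by hot stream: Q = 15.4 × 1.01 × (278 − 207) = 1104.3 kJ/s
Energy balance on cold side (adiabatic exchanger): Q = ṁ_c·Cp_c·(T_c,out − T_c,in)
T_c,out = 3.61 + 1104.3/(14.8 × 2.44) = 34.191 °C

T_c,out = 34.2 °C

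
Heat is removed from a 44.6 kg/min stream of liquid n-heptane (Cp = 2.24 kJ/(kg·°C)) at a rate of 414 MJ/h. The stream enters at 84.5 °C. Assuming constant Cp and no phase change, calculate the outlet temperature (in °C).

Q = 414 MJ/h = 6900 kJ/min
ΔT = Q/(ṁ·Cp) = 6900/(44.6×2.24) = 69.066 K
T_out = 84.5 − 69.066 = 15.434 °C

T_out = 15.4 °C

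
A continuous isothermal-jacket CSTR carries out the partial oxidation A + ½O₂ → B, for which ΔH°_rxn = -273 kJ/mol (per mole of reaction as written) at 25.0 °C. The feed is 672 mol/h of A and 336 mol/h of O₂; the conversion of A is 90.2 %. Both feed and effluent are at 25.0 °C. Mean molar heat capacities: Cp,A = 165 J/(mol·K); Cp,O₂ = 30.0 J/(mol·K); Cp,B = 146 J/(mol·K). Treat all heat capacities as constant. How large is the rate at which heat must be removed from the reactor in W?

Q_out = 46000 W

Extent of reaction ξ = 0.902 × 672 = 606.14 mol/h
Reaction term: ξ·ΔH°_rxn = 606.14 × -273 = -165480 kJ/h
Q = ΔH = -165480 kJ/h = -45.966 kW
Heat removed = 45966 W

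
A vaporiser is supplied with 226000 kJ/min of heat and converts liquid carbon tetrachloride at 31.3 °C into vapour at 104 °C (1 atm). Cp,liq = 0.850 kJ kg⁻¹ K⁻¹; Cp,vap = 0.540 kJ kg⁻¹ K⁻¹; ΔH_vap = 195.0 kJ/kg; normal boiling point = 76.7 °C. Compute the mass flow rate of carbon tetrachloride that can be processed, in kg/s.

Δh = 0.850×(76.7−31.3) + 195.0 + 0.540×(104−76.7) = 248.33 kJ/kg
Q = 226000 kJ/min = 3766.7 kJ/s = 3766.7 kJ/s
ṁ = Q/Δh = 3766.7 / 248.33 = 15.168 kg/s

ṁ = 15.2 kg/s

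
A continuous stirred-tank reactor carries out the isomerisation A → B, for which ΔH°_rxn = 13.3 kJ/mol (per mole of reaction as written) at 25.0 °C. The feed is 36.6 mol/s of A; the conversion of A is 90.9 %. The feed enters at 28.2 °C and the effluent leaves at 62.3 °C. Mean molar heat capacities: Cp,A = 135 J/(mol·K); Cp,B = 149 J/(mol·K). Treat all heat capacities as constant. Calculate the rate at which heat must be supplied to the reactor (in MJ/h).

Q_in = 2260 MJ/h

Extent of reaction ξ = 0.909 × 36.6 = 33.269 mol/s
Reaction term: ξ·ΔH°_rxn = 33.269 × 13.3 = 442.48 kJ/s
Sensible, feed 28.2→25 °C: -15.811 kJ/s
Outlet flows (mol/s): A 3.3306, B 33.269
Sensible, products 25→62.3 °C: 201.67 kJ/s
Q = ΔH = 628.34 kJ/s = 628.34 kW
Heat supplied = 2262 MJ/h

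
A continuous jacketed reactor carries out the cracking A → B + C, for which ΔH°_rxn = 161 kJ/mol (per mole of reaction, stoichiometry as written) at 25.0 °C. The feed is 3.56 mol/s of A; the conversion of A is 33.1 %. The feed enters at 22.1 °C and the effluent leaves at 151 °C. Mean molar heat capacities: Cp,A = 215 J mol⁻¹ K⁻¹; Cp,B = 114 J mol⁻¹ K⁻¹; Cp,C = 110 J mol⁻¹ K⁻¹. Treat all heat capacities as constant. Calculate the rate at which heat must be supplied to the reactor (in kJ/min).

Q_in = 17400 kJ/min

Extent of reaction ξ = 0.331 × 3.56 = 1.1784 mol/s
Reaction term: ξ·ΔH°_rxn = 1.1784 × 161 = 189.72 kJ/s
Sensible, feed 22.1→25 °C: 2.2197 kJ/s
Outlet flows (mol/s): A 2.3816, B 1.1784, C 1.1784
Sensible, products 25→151 °C: 97.777 kJ/s
Q = ΔH = 289.71 kJ/s = 289.71 kW
Heat supplied = 17383 kJ/min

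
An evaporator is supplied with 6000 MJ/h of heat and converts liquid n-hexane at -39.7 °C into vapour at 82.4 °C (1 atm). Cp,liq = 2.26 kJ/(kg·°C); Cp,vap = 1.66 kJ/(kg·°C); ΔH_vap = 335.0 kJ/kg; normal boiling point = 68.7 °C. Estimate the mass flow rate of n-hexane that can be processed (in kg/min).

Δh = 2.26×(68.7−-39.7) + 335.0 + 1.66×(82.4−68.7) = 602.73 kJ/kg
Q = 6000 MJ/h = 1666.7 kJ/s = 100000 kJ/min
ṁ = Q/Δh = 100000 / 602.73 = 165.91 kg/min

ṁ = 166 kg/min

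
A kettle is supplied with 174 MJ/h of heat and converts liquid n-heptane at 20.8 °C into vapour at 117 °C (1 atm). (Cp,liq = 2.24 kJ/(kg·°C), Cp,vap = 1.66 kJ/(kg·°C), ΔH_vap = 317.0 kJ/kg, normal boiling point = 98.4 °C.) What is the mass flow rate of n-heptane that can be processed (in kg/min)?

ṁ = 5.56 kg/min

Δh = 2.24×(98.4−20.8) + 317.0 + 1.66×(117−98.4) = 521.7 kJ/kg
Q = 174 MJ/h = 48.333 kJ/s = 2900 kJ/min
ṁ = Q/Δh = 2900 / 521.7 = 5.5588 kg/min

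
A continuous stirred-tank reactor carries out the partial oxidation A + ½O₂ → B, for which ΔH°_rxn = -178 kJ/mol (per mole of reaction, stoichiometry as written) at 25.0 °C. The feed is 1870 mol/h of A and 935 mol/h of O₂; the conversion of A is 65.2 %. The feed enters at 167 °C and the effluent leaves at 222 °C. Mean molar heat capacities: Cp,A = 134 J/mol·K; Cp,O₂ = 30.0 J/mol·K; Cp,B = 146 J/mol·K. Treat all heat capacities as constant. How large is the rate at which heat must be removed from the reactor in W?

Extent of reaction ξ = 0.652 × 1870 = 1219.2 mol/h
Reaction term: ξ·ΔH°_rxn = 1219.2 × -178 = -217020 kJ/h
Sensible, feed 167→25 °C: -39565 kJ/h
Outlet flows (mol/h): A 650.76, O₂ 325.38, B 1219.2
Sensible, products 25→222 °C: 54170 kJ/h
Q = ΔH = -202420 kJ/h = -56.228 kW
Heat removed = 56228 W

Q_out = 56200 W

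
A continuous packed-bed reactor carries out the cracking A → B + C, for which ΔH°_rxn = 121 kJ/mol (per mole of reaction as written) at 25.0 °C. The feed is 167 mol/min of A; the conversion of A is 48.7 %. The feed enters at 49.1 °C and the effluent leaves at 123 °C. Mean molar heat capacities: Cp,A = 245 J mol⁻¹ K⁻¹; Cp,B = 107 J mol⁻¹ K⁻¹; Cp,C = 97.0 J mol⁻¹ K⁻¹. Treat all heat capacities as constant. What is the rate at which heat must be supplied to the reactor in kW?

Extent of reaction ξ = 0.487 × 167 = 81.329 mol/min
Reaction term: ξ·ΔH°_rxn = 81.329 × 121 = 9840.8 kJ/min
Sensible, feed 49.1→25 °C: -986.05 kJ/min
Outlet flows (mol/min): A 85.671, B 81.329, C 81.329
Sensible, products 25→123 °C: 3682.9 kJ/min
Q = ΔH = 12538 kJ/min = 208.96 kW
Heat supplied = 208.96 kW

Q_in = 209 kW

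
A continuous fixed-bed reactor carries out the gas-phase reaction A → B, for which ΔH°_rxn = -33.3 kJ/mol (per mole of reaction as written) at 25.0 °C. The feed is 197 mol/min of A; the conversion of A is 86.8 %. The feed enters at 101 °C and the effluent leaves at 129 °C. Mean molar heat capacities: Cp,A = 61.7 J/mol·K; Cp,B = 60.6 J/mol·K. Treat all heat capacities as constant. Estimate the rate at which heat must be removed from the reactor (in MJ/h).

Q_out = 322 MJ/h

Extent of reaction ξ = 0.868 × 197 = 171 mol/min
Reaction term: ξ·ΔH°_rxn = 171 × -33.3 = -5694.2 kJ/min
Sensible, feed 101→25 °C: -923.77 kJ/min
Outlet flows (mol/min): A 26.004, B 171
Sensible, products 25→129 °C: 1244.5 kJ/min
Q = ΔH = -5373.4 kJ/min = -89.557 kW
Heat removed = 322.4 MJ/h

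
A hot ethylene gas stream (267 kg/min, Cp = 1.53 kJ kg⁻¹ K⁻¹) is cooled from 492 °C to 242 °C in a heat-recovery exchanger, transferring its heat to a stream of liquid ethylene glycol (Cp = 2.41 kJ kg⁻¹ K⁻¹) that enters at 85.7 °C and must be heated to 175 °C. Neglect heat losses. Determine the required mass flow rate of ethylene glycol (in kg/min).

Heat released by hot stream: Q = 267 × 1.53 × (492 − 242) = 102130 kJ/min
Energy balance on cold side (adiabatic exchanger): Q = ṁ_c·Cp_c·(T_c,out − T_c,in)
ṁ_c = 102130 / [2.41 × (175 − 85.7)] = 474.54 kg/min

ṁ_c = 475 kg/min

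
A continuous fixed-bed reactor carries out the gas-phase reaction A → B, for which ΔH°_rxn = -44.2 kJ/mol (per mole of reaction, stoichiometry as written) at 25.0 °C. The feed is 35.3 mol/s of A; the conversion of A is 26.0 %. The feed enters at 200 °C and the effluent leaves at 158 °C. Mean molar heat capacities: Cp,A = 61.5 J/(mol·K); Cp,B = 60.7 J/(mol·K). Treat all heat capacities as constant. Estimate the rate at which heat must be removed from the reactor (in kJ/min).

Q_out = 29900 kJ/min

Extent of reaction ξ = 0.260 × 35.3 = 9.178 mol/s
Reaction term: ξ·ΔH°_rxn = 9.178 × -44.2 = -405.67 kJ/s
Sensible, feed 200→25 °C: -379.92 kJ/s
Outlet flows (mol/s): A 26.122, B 9.178
Sensible, products 25→158 °C: 287.76 kJ/s
Q = ΔH = -497.82 kJ/s = -497.82 kW
Heat removed = 29869 kJ/min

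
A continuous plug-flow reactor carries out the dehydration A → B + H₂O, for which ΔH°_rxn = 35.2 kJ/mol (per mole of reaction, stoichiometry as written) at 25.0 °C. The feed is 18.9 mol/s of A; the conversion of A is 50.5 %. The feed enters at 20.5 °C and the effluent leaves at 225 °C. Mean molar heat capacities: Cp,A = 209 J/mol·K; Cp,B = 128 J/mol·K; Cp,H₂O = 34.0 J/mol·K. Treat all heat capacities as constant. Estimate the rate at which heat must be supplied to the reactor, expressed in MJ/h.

Q_in = 3790 MJ/h

Extent of reaction ξ = 0.505 × 18.9 = 9.5445 mol/s
Reaction term: ξ·ΔH°_rxn = 9.5445 × 35.2 = 335.97 kJ/s
Sensible, feed 20.5→25 °C: 17.775 kJ/s
Outlet flows (mol/s): A 9.3555, B 9.5445, H₂O 9.5445
Sensible, products 25→225 °C: 700.3 kJ/s
Q = ΔH = 1054 kJ/s = 1054 kW
Heat supplied = 3794.6 MJ/h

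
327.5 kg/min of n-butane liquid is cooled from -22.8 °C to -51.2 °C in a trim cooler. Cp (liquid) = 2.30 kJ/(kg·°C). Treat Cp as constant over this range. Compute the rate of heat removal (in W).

Q_c = 357000 W

Q = ṁ·Cp·ΔT = 327.5 × 2.30 × (-51.2 − -22.8) = -21392 kJ/min
Converting: 21392 / 60 s = 356.54 kW
Cooling duty = 356540 W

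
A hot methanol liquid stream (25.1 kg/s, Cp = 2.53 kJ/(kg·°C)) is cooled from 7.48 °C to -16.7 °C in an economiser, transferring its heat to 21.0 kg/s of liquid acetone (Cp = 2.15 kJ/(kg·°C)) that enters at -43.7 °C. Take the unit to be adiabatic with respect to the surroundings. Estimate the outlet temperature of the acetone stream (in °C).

T_c,out = -9.69 °C

Heat released by hot stream: Q = 25.1 × 2.53 × (7.48 − -16.7) = 1535.5 kJ/s
Energy balance on cold side (adiabatic exchanger): Q = ṁ_c·Cp_c·(T_c,out − T_c,in)
T_c,out = -43.7 + 1535.5/(21.0 × 2.15) = -9.6911 °C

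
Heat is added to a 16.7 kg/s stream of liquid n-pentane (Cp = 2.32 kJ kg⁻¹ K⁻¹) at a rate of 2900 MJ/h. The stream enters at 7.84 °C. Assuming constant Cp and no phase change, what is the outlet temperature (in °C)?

Q = 2900 MJ/h = 805.56 kJ/s
ΔT = Q/(ṁ·Cp) = 805.56/(16.7×2.32) = 20.792 K
T_out = 7.84 + 20.792 = 28.632 °C

T_out = 28.6 °C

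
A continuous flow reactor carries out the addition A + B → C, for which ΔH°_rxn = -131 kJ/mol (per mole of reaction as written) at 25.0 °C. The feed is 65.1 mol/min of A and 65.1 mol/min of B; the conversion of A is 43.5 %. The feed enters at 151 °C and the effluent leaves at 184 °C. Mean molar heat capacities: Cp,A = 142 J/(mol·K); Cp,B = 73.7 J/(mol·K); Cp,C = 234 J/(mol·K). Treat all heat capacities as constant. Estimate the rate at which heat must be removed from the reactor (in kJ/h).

Q_out = 190000 kJ/h

Extent of reaction ξ = 0.435 × 65.1 = 28.318 mol/min
Reaction term: ξ·ΔH°_rxn = 28.318 × -131 = -3709.7 kJ/min
Sensible, feed 151→25 °C: -1769.3 kJ/min
Outlet flows (mol/min): A 36.781, B 36.781, C 28.318
Sensible, products 25→184 °C: 2315.1 kJ/min
Q = ΔH = -3163.9 kJ/min = -52.732 kW
Heat removed = 189840 kJ/h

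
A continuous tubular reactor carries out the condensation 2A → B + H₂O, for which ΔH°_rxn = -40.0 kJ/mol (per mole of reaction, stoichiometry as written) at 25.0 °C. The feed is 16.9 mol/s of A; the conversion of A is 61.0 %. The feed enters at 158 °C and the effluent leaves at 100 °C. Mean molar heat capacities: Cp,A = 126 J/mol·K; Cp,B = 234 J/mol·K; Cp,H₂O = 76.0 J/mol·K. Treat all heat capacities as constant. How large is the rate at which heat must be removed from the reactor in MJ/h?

Q_out = 1110 MJ/h

Extent of reaction ξ = 0.610 × 16.9 / 2 = 5.1545 mol/s
Reaction term: ξ·ΔH°_rxn = 5.1545 × -40.0 = -206.18 kJ/s
Sensible, feed 158→25 °C: -283.21 kJ/s
Outlet flows (mol/s): A 6.591, B 5.1545, H₂O 5.1545
Sensible, products 25→100 °C: 182.13 kJ/s
Q = ΔH = -307.26 kJ/s = -307.26 kW
Heat removed = 1106.1 MJ/h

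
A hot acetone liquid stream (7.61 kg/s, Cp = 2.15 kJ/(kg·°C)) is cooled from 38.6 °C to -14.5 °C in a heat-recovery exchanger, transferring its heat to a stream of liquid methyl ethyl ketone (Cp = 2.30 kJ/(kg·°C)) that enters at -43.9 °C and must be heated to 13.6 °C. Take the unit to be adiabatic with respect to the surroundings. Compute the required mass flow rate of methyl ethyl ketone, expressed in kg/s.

ṁ_c = 6.57 kg/s

Heat released by hot stream: Q = 7.61 × 2.15 × (38.6 − -14.5) = 868.8 kJ/s
Energy balance on cold side (adiabatic exchanger): Q = ṁ_c·Cp_c·(T_c,out − T_c,in)
ṁ_c = 868.8 / [2.30 × (13.6 − -43.9)] = 6.5693 kg/s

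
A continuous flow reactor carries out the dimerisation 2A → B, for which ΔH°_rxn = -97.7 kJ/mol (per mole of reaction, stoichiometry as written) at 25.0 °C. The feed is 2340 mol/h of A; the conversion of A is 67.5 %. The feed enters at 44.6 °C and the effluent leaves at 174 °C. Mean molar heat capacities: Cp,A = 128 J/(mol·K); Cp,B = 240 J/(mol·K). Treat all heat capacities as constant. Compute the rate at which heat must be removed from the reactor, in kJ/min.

Extent of reaction ξ = 0.675 × 2340 / 2 = 789.75 mol/h
Reaction term: ξ·ΔH°_rxn = 789.75 × -97.7 = -77159 kJ/h
Sensible, feed 44.6→25 °C: -5870.6 kJ/h
Outlet flows (mol/h): A 760.5, B 789.75
Sensible, products 25→174 °C: 42746 kJ/h
Q = ΔH = -40283 kJ/h = -11.19 kW
Heat removed = 671.39 kJ/min

Q_out = 671 kJ/min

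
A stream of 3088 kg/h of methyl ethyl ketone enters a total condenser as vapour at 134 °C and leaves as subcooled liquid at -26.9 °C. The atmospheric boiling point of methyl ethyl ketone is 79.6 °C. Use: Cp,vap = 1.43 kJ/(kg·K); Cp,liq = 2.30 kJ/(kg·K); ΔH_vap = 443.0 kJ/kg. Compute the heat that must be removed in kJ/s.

Q_c = 657 kJ/s

vapour 134→79.6 °C: -77.792 kJ/kg
condensation at 79.6 °C: -443 kJ/kg
liquid 79.6→-26.9 °C: -244.95 kJ/kg
Δh = -77.792 + -443 + -244.95 = -765.74 kJ/kg
Q = ṁ·Δh = 3088 kg/h × -765.74 kJ/kg = -2.3646e+06 kJ/h
|Q| = 656.84 kW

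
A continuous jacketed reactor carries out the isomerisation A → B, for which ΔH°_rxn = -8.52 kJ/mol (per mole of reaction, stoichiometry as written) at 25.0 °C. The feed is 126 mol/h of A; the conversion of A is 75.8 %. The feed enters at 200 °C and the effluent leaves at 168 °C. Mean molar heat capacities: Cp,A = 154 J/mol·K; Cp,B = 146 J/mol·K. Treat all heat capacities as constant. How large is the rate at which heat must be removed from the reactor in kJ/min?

Extent of reaction ξ = 0.758 × 126 = 95.508 mol/h
Reaction term: ξ·ΔH°_rxn = 95.508 × -8.52 = -813.73 kJ/h
Sensible, feed 200→25 °C: -3395.7 kJ/h
Outlet flows (mol/h): A 30.492, B 95.508
Sensible, products 25→168 °C: 2665.5 kJ/h
Q = ΔH = -1543.9 kJ/h = -0.42887 kW
Heat removed = 25.732 kJ/min

Q_out = 25.7 kJ/min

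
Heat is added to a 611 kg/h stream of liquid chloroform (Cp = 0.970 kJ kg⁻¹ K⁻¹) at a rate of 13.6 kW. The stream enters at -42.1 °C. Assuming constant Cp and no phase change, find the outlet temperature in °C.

Q = 13.6 kW = 48960 kJ/h
ΔT = Q/(ṁ·Cp) = 48960/(611×0.970) = 82.609 K
T_out = -42.1 + 82.609 = 40.509 °C

T_out = 40.5 °C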